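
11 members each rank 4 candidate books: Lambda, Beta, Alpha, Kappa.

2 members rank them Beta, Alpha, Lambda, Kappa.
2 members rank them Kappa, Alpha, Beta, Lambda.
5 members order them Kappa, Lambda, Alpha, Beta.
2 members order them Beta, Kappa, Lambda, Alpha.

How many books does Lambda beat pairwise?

1

Lambda against each rival (11 members):
Lambda vs Beta: Beta wins 6–5.
Lambda vs Alpha: Lambda wins 7–4.
Lambda vs Kappa: Lambda is ranked higher on 2 ballots, Kappa on 9. Kappa wins 9–2.
Lambda beats Alpha; loses to Beta, Kappa — 1 pairwise win.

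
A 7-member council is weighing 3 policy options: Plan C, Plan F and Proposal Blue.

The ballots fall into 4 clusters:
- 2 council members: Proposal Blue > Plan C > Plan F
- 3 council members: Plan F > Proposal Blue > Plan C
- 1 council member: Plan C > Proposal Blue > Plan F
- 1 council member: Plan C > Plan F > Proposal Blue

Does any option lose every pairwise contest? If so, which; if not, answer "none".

Pairwise majorities:
Plan C vs Plan F: Plan C wins 4–3.
Plan C vs Proposal Blue: Proposal Blue, 5–2.
Plan F vs Proposal Blue: Plan F, 4–3.
Each option has at least one pairwise win (Plan C beats Plan F; Plan F beats Proposal Blue; Proposal Blue beats Plan C) — no Condorcet loser.

none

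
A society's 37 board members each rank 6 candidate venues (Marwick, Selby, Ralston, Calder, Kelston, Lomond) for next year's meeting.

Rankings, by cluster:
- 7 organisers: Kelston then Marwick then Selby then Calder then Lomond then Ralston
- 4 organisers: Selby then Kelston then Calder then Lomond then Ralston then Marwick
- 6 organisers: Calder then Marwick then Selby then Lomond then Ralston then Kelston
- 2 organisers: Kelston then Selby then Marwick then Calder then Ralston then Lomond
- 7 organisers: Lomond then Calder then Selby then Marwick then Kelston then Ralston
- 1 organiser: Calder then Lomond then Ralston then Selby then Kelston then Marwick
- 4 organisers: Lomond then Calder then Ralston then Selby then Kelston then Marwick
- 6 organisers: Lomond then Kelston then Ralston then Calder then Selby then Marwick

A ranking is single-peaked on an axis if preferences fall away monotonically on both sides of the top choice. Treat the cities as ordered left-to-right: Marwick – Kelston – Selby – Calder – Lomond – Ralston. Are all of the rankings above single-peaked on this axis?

Axis positions: Marwick=1, Kelston=2, Selby=3, Calder=4, Lomond=5, Ralston=6.
Cluster 1 (peak Kelston at position 2): ranking walks positions 2-1-3-4-5-6, expanding outward from the peak — single-peaked.
Cluster 2 (peak Selby at position 3): ranking walks positions 3-2-4-5-6-1, expanding outward from the peak — single-peaked.
Cluster 3: ranking walks positions 4-1-3-5-6-2; Marwick is ranked above Selby even though Selby lies between Marwick and the peak Calder on the axis — preferences dip and rise again. Not single-peaked.
Cluster 4: ranking walks positions 2-3-1-4-6-5; Ralston is ranked above Lomond even though Lomond lies between Ralston and the peak Kelston on the axis — preferences dip and rise again. Not single-peaked.
Cluster 5: ranking walks positions 5-4-3-1-2-6; Marwick is ranked above Kelston even though Kelston lies between Marwick and the peak Lomond on the axis — preferences dip and rise again. Not single-peaked.
Cluster 6 (peak Calder at position 4): ranking walks positions 4-5-6-3-2-1, expanding outward from the peak — single-peaked.
Cluster 7 (peak Lomond at position 5): ranking walks positions 5-4-6-3-2-1, expanding outward from the peak — single-peaked.
Cluster 8: ranking walks positions 5-2-6-4-3-1; Kelston is ranked above Calder even though Calder lies between Kelston and the peak Lomond on the axis — preferences dip and rise again. Not single-peaked.
Cluster 3 violates single-peakedness, so the profile is not single-peaked on this axis.

no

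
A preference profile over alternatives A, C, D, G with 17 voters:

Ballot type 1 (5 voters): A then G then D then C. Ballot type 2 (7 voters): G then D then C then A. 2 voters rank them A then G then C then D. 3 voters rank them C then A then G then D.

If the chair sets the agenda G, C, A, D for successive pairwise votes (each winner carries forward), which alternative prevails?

Round 1: G vs C — 14–3, G advances.
Round 2: G vs A — 7–10, A advances.
Round 3: A vs D — 10–7, A advances.
A survives the agenda.

A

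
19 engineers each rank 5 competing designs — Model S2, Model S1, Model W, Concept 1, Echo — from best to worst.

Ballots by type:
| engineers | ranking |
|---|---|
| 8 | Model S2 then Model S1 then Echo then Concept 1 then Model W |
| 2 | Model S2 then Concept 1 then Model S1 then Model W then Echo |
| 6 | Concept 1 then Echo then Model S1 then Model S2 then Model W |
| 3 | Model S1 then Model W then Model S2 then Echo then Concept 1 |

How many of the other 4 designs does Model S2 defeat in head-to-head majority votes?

4

Model S2 against each rival (19 engineers):
Model S2 vs Model S1: 8+2 = 10 for Model S2, 9 for Model S1 — Model S2 by 10–9.
Model S2 vs Model W: Model S2 is ranked higher on 8+2+6 = 16 ballots, Model W on 3. Model S2 wins 16–3.
Model S2 vs Concept 1: Model S2, 13–6.
Model S2 vs Echo: Model S2 preferred on 8+2+3 = 13 ballots; Model S2 wins 13–6.
Model S2 beats Model S1, Model W, Concept 1, Echo — 4 pairwise wins.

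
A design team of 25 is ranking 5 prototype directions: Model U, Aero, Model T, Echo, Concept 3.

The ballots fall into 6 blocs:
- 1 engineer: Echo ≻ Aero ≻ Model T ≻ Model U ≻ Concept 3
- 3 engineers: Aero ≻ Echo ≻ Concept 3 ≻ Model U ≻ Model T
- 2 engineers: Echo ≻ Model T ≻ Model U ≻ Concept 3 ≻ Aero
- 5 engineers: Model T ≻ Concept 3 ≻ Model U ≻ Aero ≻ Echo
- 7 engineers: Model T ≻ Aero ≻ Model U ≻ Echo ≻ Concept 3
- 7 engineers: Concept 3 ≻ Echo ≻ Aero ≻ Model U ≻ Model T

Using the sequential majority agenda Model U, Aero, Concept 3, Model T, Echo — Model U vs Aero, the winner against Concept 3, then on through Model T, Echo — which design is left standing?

Echo

Round 1: Model U vs Aero — 7–18, Aero advances.
Round 2: Aero vs Concept 3 — 11–14, Concept 3 advances.
Round 3: Concept 3 vs Model T — 10–15, Model T advances.
Round 4: Model T vs Echo — 12–13, Echo advances.
The agenda winner is Echo.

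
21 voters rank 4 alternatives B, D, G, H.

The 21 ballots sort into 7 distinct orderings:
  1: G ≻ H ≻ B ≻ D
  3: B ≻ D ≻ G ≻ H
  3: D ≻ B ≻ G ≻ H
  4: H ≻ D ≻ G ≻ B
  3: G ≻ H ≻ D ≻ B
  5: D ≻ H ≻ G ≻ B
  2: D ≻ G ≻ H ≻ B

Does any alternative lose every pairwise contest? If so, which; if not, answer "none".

Head-to-head results (21 voters):
B vs D: B preferred on 1+3 = 4 ballots; D wins 17–4.
B–G: G 15–6.
B vs H: 6 to 15, H.
D vs G: D wins 17–4.
D vs H: 3+3+5+2 = 13 for D, 8 for H — D by 13–8.
G vs H: 1+3+3+3+2 = 12 for G, 9 for H — G by 12–9.
B is beaten in every head-to-head and is the Condorcet loser.

B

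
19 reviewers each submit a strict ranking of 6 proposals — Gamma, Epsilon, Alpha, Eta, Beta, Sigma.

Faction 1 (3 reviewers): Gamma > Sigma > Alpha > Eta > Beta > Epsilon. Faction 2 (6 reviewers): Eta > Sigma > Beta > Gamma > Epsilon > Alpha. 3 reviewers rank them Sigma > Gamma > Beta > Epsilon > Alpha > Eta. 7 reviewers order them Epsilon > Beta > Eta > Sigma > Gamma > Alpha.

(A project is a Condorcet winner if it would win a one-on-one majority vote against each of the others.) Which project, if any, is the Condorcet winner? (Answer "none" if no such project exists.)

Check each pair by majority over 19 ballots:
Gamma vs Epsilon: Gamma preferred on 3+6+3 = 12 ballots; Gamma wins 12–7.
Gamma vs Alpha: Gamma is ranked higher on 3+6+3+7 = 19 ballots, Alpha on 0. Gamma wins 19–0.
Gamma vs Eta: Gamma preferred on 3+3 = 6 ballots; Eta wins 13–6.
Gamma vs Beta: Gamma preferred on 3+3 = 6 ballots; Beta wins 13–6.
Gamma vs Sigma: 3 to 16, Sigma.
Epsilon vs Alpha: Epsilon is ranked higher on 6+3+7 = 16 ballots, Alpha on 3. Epsilon wins 16–3.
Epsilon vs Eta: 3+7 = 10 for Epsilon, 9 for Eta — Epsilon by 10–9.
Epsilon vs Beta: 7 for Epsilon, 12 for Beta — Beta by 12–7.
Epsilon vs Sigma: 7 for Epsilon, 12 for Sigma — Sigma by 12–7.
Alpha vs Eta: Alpha preferred on 3+3 = 6 ballots; Eta wins 13–6.
Alpha vs Beta: Alpha is ranked higher on 3 ballots, Beta on 16. Beta wins 16–3.
Alpha vs Sigma: 0 for Alpha, 19 for Sigma — Sigma by 19–0.
Eta vs Beta: 3+6 = 9 for Eta, 10 for Beta — Beta by 10–9.
Eta vs Sigma: Eta is ranked higher on 6+7 = 13 ballots, Sigma on 6. Eta wins 13–6.
Beta vs Sigma: 7 to 12, Sigma.
Each project drops at least one matchup (Gamma loses to Eta; Epsilon loses to Gamma; Alpha loses to Gamma; Eta loses to Epsilon; Beta loses to Sigma; Sigma loses to Eta); the cycle Gamma beats Epsilon beats Eta beats Gamma rules out a Condorcet winner.

none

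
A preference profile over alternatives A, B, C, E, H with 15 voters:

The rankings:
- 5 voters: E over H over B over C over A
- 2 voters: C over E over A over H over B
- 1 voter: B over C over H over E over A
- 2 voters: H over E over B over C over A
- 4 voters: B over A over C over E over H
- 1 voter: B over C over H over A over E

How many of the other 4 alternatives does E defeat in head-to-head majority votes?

3

E against each rival (15 voters):
E vs A: E wins 10–5.
E vs B: E, 9–6.
E vs C: 7 to 8, C.
E vs H: 5+2+4 = 11 for E, 4 for H — E by 11–4.
E beats A, B, H; loses to C — 3 pairwise wins.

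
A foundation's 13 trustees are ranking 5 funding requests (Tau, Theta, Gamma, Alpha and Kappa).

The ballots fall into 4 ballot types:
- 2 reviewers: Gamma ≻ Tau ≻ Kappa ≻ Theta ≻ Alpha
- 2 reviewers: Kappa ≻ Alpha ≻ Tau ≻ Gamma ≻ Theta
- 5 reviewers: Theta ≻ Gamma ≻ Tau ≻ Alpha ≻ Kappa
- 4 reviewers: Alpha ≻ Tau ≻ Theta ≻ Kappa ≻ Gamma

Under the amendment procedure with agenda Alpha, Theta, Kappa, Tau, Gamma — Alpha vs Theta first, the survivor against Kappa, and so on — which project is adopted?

Round 1: Alpha vs Theta — 6–7, Theta advances.
Round 2: Theta vs Kappa — 9–4, Theta advances.
Round 3: Theta vs Tau — 5–8, Tau advances.
Round 4: Tau vs Gamma — 6–7, Gamma advances.
The agenda winner is Gamma.

Gamma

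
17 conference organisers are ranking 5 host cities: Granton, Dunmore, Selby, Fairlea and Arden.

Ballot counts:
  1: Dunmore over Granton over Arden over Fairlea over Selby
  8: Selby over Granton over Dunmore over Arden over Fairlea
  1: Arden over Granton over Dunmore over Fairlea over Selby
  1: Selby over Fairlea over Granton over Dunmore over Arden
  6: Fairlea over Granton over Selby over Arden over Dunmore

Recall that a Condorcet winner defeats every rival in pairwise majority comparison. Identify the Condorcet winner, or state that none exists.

Selby

Check each pair by majority over 17 ballots:
Granton vs Dunmore: Granton, 16–1.
Granton–Selby: Selby 9–8.
Granton vs Fairlea: Granton wins 10–7.
Granton vs Arden: Granton wins 16–1.
Dunmore vs Selby: Selby wins 15–2.
Dunmore vs Fairlea: Dunmore, 10–7.
Dunmore vs Arden: Dunmore, 10–7.
Selby vs Fairlea: Selby wins 9–8.
Selby vs Arden: Selby wins 15–2.
Fairlea vs Arden: Arden wins 10–7.
Selby defeats every rival head-to-head and is the Condorcet winner.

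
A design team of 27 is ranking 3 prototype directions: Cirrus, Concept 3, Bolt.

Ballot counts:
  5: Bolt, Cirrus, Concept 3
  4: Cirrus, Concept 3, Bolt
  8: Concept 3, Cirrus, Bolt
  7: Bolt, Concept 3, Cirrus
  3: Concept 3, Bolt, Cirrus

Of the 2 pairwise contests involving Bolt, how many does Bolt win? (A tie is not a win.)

1

Bolt against each rival (27 engineers):
Bolt vs Cirrus: Bolt is ranked higher on 5+7+3 = 15 ballots, Cirrus on 12. Bolt wins 15–12.
Bolt vs Concept 3: Concept 3, 15–12.
Bolt beats Cirrus; loses to Concept 3 — 1 pairwise win.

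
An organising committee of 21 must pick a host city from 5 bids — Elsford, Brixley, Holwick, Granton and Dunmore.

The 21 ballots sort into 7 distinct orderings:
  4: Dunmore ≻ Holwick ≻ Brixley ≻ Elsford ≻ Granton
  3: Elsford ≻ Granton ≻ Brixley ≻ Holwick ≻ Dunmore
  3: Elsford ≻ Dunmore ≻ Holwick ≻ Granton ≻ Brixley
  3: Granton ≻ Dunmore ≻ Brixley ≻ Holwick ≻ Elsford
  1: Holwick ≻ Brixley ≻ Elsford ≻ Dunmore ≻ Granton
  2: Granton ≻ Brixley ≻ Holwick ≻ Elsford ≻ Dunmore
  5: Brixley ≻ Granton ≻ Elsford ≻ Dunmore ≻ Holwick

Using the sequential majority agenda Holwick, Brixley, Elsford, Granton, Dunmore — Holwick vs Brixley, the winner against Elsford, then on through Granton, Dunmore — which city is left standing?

Round 1: Holwick vs Brixley — 8–13, Brixley advances.
Round 2: Brixley vs Elsford — 15–6, Brixley advances.
Round 3: Brixley vs Granton — 10–11, Granton advances.
Round 4: Granton vs Dunmore — 13–8, Granton advances.
Granton survives the agenda.

Granton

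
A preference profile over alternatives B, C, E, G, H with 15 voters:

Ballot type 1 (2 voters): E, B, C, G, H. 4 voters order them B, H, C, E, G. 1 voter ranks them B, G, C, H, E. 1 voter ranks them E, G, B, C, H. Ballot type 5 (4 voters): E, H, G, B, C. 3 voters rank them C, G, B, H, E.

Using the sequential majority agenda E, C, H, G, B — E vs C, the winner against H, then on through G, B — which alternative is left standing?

B

Round 1: E vs C — 7–8, C advances.
Round 2: C vs H — 7–8, H advances.
Round 3: H vs G — 8–7, H advances.
Round 4: H vs B — 4–11, B advances.
B survives the agenda.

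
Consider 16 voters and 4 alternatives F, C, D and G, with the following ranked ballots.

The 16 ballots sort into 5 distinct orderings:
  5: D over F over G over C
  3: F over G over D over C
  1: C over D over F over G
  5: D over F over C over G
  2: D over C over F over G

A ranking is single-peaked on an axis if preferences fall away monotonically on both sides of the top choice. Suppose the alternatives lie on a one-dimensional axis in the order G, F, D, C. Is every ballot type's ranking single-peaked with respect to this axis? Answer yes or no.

Axis positions: G=1, F=2, D=3, C=4.
Ballot type 1 (peak D at position 3): ranking walks positions 3-2-1-4, expanding outward from the peak — single-peaked.
Ballot type 2 (peak F at position 2): ranking walks positions 2-1-3-4, expanding outward from the peak — single-peaked.
Ballot type 3 (peak C at position 4): ranking walks positions 4-3-2-1, expanding outward from the peak — single-peaked.
Ballot type 4 (peak D at position 3): ranking walks positions 3-2-4-1, expanding outward from the peak — single-peaked.
Ballot type 5 (peak D at position 3): ranking walks positions 3-4-2-1, expanding outward from the peak — single-peaked.
Every ranking is single-peaked on this axis.

yes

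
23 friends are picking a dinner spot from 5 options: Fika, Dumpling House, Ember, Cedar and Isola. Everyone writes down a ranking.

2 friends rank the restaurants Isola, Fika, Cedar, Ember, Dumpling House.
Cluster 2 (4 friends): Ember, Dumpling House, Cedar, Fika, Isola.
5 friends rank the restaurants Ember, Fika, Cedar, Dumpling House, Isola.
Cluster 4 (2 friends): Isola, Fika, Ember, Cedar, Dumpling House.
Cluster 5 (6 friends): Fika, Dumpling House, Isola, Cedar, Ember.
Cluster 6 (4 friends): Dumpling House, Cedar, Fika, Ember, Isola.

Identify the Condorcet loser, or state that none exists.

Pairwise majorities:
Fika vs Dumpling House: 2+5+2+6 = 15 for Fika, 8 for Dumpling House — Fika by 15–8.
Fika vs Ember: Fika wins 14–9.
Fika vs Cedar: Fika preferred on 2+5+2+6 = 15 ballots; Fika wins 15–8.
Fika vs Isola: Fika, 19–4.
Dumpling House–Ember: Ember 13–10.
Dumpling House–Cedar: Dumpling House 14–9.
Dumpling House vs Isola: Dumpling House is ranked higher on 4+5+6+4 = 19 ballots, Isola on 4. Dumpling House wins 19–4.
Ember vs Cedar: Ember preferred on 4+5+2 = 11 ballots; Cedar wins 12–11.
Ember vs Isola: Ember wins 13–10.
Cedar vs Isola: Cedar preferred on 4+5+4 = 13 ballots; Cedar wins 13–10.
Isola loses to every other restaurant — it is the Condorcet loser.

Isola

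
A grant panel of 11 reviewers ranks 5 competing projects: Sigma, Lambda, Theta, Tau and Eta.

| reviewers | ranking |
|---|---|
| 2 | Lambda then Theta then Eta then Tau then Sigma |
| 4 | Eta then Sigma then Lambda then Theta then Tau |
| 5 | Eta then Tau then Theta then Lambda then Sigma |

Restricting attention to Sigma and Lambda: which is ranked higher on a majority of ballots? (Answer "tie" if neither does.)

Lambda

Ballots ranking Sigma above Lambda: 4.
Ballots ranking Lambda above Sigma: 11 − 4 = 7.
Lambda wins the head-to-head 7–4.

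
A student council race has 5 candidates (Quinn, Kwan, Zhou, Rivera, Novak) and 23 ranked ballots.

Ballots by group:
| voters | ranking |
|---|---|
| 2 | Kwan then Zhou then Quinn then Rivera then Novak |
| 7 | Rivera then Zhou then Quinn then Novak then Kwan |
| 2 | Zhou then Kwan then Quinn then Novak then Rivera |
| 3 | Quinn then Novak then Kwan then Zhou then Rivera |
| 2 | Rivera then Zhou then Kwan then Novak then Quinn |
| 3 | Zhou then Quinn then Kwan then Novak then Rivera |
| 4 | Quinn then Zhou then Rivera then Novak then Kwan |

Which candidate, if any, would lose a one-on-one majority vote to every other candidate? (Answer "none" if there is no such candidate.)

Kwan

Head-to-head results (23 voters):
Quinn vs Kwan: 17 to 6, Quinn.
Quinn vs Zhou: Zhou, 16–7.
Quinn vs Rivera: Quinn, 14–9.
Quinn vs Novak: Quinn is ranked higher on 2+7+2+3+3+4 = 21 ballots, Novak on 2. Quinn wins 21–2.
Kwan vs Zhou: 2+3 = 5 for Kwan, 18 for Zhou — Zhou by 18–5.
Kwan vs Rivera: Rivera wins 13–10.
Kwan vs Novak: Kwan preferred on 2+2+2+3 = 9 ballots; Novak wins 14–9.
Zhou vs Rivera: Zhou wins 14–9.
Zhou vs Novak: Zhou preferred on 2+7+2+2+3+4 = 20 ballots; Zhou wins 20–3.
Rivera vs Novak: Rivera wins 15–8.
Kwan loses to every other candidate — it is the Condorcet loser.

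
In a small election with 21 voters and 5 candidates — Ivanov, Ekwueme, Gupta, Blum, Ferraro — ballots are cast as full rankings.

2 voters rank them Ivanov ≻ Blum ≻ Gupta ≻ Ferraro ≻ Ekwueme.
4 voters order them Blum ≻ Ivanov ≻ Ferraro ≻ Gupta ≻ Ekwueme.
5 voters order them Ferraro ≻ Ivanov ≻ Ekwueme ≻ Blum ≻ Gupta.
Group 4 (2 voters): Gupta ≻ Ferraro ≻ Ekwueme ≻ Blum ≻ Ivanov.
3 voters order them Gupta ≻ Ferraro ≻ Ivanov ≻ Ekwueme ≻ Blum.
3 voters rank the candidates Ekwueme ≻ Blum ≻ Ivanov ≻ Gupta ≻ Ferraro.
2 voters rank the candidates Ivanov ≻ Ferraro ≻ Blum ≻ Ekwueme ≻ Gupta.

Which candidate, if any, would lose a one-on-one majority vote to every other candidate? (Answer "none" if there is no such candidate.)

Head-to-head results (21 voters):
Ivanov vs Ekwueme: Ivanov is ranked higher on 2+4+5+3+2 = 16 ballots, Ekwueme on 5. Ivanov wins 16–5.
Ivanov vs Gupta: 16 to 5, Ivanov.
Ivanov vs Blum: Ivanov preferred on 2+5+3+2 = 12 ballots; Ivanov wins 12–9.
Ivanov vs Ferraro: 2+4+3+2 = 11 for Ivanov, 10 for Ferraro — Ivanov by 11–10.
Ekwueme vs Gupta: Gupta, 11–10.
Ekwueme vs Blum: Ekwueme, 13–8.
Ekwueme vs Ferraro: Ferraro wins 18–3.
Gupta vs Blum: 2+3 = 5 for Gupta, 16 for Blum — Blum by 16–5.
Gupta vs Ferraro: 10 to 11, Ferraro.
Blum vs Ferraro: Ferraro, 12–9.
Each candidate has at least one pairwise win (Ivanov beats Ekwueme; Ekwueme beats Blum; Gupta beats Ekwueme; Blum beats Gupta; Ferraro beats Ekwueme) — no Condorcet loser.

none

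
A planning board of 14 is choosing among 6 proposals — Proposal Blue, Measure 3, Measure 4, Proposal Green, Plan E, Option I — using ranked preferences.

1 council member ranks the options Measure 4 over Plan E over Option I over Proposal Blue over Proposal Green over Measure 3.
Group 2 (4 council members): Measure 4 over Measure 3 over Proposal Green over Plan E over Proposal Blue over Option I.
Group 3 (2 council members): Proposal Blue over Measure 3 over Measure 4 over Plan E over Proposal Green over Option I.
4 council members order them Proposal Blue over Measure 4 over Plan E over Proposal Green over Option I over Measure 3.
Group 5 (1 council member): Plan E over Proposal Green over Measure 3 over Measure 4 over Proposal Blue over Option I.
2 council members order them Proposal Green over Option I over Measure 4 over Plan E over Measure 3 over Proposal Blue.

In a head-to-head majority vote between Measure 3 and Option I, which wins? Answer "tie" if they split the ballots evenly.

Ballots ranking Measure 3 above Option I: 4 + 2 + 1 = 7.
Ballots ranking Option I above Measure 3: 14 − 7 = 7.
7–7: the pair ties.

tie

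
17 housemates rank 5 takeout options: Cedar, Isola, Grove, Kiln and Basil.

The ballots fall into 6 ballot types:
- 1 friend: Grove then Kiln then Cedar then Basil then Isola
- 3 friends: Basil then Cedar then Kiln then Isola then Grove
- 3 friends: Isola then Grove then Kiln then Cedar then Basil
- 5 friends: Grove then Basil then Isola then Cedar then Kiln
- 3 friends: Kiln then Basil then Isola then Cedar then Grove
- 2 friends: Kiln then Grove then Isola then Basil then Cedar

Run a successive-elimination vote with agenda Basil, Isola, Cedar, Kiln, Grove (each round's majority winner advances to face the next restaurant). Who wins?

Grove

Round 1: Basil vs Isola — 12–5, Basil advances.
Round 2: Basil vs Cedar — 13–4, Basil advances.
Round 3: Basil vs Kiln — 8–9, Kiln advances.
Round 4: Kiln vs Grove — 8–9, Grove advances.
The agenda winner is Grove.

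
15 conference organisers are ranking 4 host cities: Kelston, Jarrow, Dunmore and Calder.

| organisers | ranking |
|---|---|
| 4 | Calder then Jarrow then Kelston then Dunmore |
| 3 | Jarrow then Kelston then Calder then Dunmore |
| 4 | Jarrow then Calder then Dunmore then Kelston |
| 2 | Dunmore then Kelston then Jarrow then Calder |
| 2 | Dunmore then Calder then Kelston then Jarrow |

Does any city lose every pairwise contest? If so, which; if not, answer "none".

Head-to-head results (15 organisers):
Kelston vs Jarrow: 2+2 = 4 for Kelston, 11 for Jarrow — Jarrow by 11–4.
Kelston vs Dunmore: 7 to 8, Dunmore.
Kelston–Calder: Calder 10–5.
Jarrow vs Dunmore: Jarrow is ranked higher on 4+3+4 = 11 ballots, Dunmore on 4. Jarrow wins 11–4.
Jarrow vs Calder: Jarrow is ranked higher on 3+4+2 = 9 ballots, Calder on 6. Jarrow wins 9–6.
Dunmore vs Calder: Calder, 11–4.
Only Kelston has no wins; Kelston is the Condorcet loser.

Kelston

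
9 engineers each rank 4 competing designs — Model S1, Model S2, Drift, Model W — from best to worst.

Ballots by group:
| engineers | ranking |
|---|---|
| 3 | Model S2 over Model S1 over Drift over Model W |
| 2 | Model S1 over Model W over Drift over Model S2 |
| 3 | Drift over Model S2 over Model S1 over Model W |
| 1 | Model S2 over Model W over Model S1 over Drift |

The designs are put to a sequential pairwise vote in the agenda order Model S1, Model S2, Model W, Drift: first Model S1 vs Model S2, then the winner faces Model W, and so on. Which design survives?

Drift

Round 1: Model S1 vs Model S2 — 2–7, Model S2 advances.
Round 2: Model S2 vs Model W — 7–2, Model S2 advances.
Round 3: Model S2 vs Drift — 4–5, Drift advances.
The agenda winner is Drift.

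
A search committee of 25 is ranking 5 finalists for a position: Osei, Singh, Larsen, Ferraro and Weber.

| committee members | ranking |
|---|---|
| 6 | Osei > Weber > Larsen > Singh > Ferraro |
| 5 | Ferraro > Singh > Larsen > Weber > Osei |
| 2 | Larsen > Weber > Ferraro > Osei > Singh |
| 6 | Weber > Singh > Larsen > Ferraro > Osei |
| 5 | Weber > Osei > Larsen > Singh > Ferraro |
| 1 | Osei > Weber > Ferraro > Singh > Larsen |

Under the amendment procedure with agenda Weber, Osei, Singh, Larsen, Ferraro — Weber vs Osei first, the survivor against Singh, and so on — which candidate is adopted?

Weber

Round 1: Weber vs Osei — 18–7, Weber advances.
Round 2: Weber vs Singh — 20–5, Weber advances.
Round 3: Weber vs Larsen — 18–7, Weber advances.
Round 4: Weber vs Ferraro — 20–5, Weber advances.
The agenda winner is Weber.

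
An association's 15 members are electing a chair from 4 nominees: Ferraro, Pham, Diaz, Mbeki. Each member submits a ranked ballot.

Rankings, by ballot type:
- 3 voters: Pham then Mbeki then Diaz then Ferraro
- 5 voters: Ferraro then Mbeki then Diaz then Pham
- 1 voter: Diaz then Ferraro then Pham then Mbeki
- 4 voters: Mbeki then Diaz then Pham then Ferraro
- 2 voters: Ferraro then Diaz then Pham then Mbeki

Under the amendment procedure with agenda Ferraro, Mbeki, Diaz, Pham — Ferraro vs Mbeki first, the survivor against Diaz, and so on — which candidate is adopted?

Diaz

Round 1: Ferraro vs Mbeki — 8–7, Ferraro advances.
Round 2: Ferraro vs Diaz — 7–8, Diaz advances.
Round 3: Diaz vs Pham — 12–3, Diaz advances.
Diaz survives the agenda.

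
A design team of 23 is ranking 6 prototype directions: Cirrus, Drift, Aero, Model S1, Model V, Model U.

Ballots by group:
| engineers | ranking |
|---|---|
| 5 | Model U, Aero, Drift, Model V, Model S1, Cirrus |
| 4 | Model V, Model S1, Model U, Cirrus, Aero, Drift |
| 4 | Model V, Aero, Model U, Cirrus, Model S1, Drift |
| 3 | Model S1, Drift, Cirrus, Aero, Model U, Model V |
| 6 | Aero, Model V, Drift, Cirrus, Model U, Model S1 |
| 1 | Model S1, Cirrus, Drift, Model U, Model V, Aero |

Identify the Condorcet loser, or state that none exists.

Pairwise majorities:
Cirrus–Drift: Drift 14–9.
Cirrus vs Aero: Cirrus is ranked higher on 4+3+1 = 8 ballots, Aero on 15. Aero wins 15–8.
Cirrus vs Model S1: 4+6 = 10 for Cirrus, 13 for Model S1 — Model S1 by 13–10.
Cirrus vs Model V: 3+1 = 4 for Cirrus, 19 for Model V — Model V by 19–4.
Cirrus–Model U: Model U 13–10.
Drift vs Aero: Drift is ranked higher on 3+1 = 4 ballots, Aero on 19. Aero wins 19–4.
Drift vs Model S1: Drift is ranked higher on 5+6 = 11 ballots, Model S1 on 12. Model S1 wins 12–11.
Drift vs Model V: Model V wins 14–9.
Drift vs Model U: Drift is ranked higher on 3+6+1 = 10 ballots, Model U on 13. Model U wins 13–10.
Aero vs Model S1: Aero wins 15–8.
Aero–Model V: Aero 14–9.
Aero vs Model U: Aero is ranked higher on 4+3+6 = 13 ballots, Model U on 10. Aero wins 13–10.
Model S1 vs Model V: Model V, 19–4.
Model S1 vs Model U: Model S1 preferred on 4+3+1 = 8 ballots; Model U wins 15–8.
Model V–Model U: Model V 14–9.
Only Cirrus has no wins; Cirrus is the Condorcet loser.

Cirrus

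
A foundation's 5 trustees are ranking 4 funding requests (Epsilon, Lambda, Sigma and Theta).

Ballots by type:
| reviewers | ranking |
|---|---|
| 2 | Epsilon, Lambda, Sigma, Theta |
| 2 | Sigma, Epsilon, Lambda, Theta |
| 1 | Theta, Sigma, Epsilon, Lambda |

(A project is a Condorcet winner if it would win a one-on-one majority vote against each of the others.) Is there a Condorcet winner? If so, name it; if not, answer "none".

Sigma

Check each pair by majority over 5 ballots:
Epsilon vs Lambda: Epsilon wins 5–0.
Epsilon–Sigma: Sigma 3–2.
Epsilon vs Theta: Epsilon, 4–1.
Lambda vs Sigma: Sigma, 3–2.
Lambda vs Theta: Lambda wins 4–1.
Sigma–Theta: Sigma 4–1.
Sigma defeats every rival head-to-head and is the Condorcet winner.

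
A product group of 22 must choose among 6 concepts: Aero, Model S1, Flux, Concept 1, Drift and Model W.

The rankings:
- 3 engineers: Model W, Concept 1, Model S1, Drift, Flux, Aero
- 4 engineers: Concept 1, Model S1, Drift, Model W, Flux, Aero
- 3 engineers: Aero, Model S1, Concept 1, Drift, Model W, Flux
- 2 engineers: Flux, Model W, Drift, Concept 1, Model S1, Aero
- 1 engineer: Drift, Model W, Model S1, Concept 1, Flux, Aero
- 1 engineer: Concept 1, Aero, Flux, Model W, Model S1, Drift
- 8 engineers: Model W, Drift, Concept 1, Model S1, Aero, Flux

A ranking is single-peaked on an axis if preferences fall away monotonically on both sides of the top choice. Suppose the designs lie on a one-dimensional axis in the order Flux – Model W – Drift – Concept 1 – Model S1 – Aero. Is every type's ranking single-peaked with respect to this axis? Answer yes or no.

Axis positions: Flux=1, Model W=2, Drift=3, Concept 1=4, Model S1=5, Aero=6.
Type 1: ranking walks positions 2-4-5-3-1-6; Concept 1 is ranked above Drift even though Drift lies between Concept 1 and the peak Model W on the axis — preferences dip and rise again. Not single-peaked.
Type 2 (peak Concept 1 at position 4): ranking walks positions 4-5-3-2-1-6, expanding outward from the peak — single-peaked.
Type 3 (peak Aero at position 6): ranking walks positions 6-5-4-3-2-1, expanding outward from the peak — single-peaked.
Type 4 (peak Flux at position 1): ranking walks positions 1-2-3-4-5-6, expanding outward from the peak — single-peaked.
Type 5: ranking walks positions 3-2-5-4-1-6; Model S1 is ranked above Concept 1 even though Concept 1 lies between Model S1 and the peak Drift on the axis — preferences dip and rise again. Not single-peaked.
Type 6: ranking walks positions 4-6-1-2-5-3; Aero is ranked above Model S1 even though Model S1 lies between Aero and the peak Concept 1 on the axis — preferences dip and rise again. Not single-peaked.
Type 7 (peak Model W at position 2): ranking walks positions 2-3-4-5-6-1, expanding outward from the peak — single-peaked.
Type 1 violates single-peakedness, so the profile is not single-peaked on this axis.

no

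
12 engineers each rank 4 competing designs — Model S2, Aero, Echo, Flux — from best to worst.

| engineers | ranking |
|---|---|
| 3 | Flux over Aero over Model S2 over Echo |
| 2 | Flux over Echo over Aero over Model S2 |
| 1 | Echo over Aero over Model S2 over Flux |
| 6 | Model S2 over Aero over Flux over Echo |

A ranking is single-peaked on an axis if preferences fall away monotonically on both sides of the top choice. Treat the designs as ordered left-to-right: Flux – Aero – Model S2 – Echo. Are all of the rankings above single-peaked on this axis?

no

Axis positions: Flux=1, Aero=2, Model S2=3, Echo=4.
Bloc 1 (peak Flux at position 1): ranking walks positions 1-2-3-4, expanding outward from the peak — single-peaked.
Bloc 2: ranking walks positions 1-4-2-3; Echo is ranked above Aero even though Aero lies between Echo and the peak Flux on the axis — preferences dip and rise again. Not single-peaked.
Bloc 3: ranking walks positions 4-2-3-1; Aero is ranked above Model S2 even though Model S2 lies between Aero and the peak Echo on the axis — preferences dip and rise again. Not single-peaked.
Bloc 4 (peak Model S2 at position 3): ranking walks positions 3-2-1-4, expanding outward from the peak — single-peaked.
Bloc 2 violates single-peakedness, so the profile is not single-peaked on this axis.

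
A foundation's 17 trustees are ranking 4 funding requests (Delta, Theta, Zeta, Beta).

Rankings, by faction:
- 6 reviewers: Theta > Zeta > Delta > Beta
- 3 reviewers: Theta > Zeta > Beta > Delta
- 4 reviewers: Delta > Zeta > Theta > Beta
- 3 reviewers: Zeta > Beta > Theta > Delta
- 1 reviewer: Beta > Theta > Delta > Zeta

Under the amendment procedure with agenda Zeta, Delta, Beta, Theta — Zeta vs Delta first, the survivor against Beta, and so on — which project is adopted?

Round 1: Zeta vs Delta — 12–5, Zeta advances.
Round 2: Zeta vs Beta — 16–1, Zeta advances.
Round 3: Zeta vs Theta — 7–10, Theta advances.
The agenda winner is Theta.

Theta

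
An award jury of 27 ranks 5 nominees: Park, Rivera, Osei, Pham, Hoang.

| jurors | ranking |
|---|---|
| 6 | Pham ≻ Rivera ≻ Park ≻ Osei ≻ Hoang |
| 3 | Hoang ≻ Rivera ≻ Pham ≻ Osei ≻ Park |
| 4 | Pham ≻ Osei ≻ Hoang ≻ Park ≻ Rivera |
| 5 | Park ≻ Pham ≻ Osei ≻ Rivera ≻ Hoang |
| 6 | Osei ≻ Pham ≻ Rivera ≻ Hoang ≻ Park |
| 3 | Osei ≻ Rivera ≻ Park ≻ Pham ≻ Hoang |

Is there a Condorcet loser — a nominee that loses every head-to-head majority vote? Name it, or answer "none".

Hoang

Head-to-head results (27 jurors):
Park vs Rivera: 4+5 = 9 for Park, 18 for Rivera — Rivera by 18–9.
Park vs Osei: 6+5 = 11 for Park, 16 for Osei — Osei by 16–11.
Park vs Pham: Park is ranked higher on 5+3 = 8 ballots, Pham on 19. Pham wins 19–8.
Park vs Hoang: 6+5+3 = 14 for Park, 13 for Hoang — Park by 14–13.
Rivera vs Osei: Rivera preferred on 6+3 = 9 ballots; Osei wins 18–9.
Rivera vs Pham: Rivera is ranked higher on 3+3 = 6 ballots, Pham on 21. Pham wins 21–6.
Rivera vs Hoang: Rivera, 20–7.
Osei–Pham: Pham 18–9.
Osei vs Hoang: Osei wins 24–3.
Pham–Hoang: Pham 24–3.
Only Hoang has no wins; Hoang is the Condorcet loser.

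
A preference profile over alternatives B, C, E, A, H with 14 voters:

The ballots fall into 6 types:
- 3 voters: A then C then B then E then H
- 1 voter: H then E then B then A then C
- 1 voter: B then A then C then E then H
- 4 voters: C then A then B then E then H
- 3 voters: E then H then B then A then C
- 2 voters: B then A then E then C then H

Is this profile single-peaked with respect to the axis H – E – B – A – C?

Axis positions: H=1, E=2, B=3, A=4, C=5.
Type 1 (peak A at position 4): ranking walks positions 4-5-3-2-1, expanding outward from the peak — single-peaked.
Type 2 (peak H at position 1): ranking walks positions 1-2-3-4-5, expanding outward from the peak — single-peaked.
Type 3 (peak B at position 3): ranking walks positions 3-4-5-2-1, expanding outward from the peak — single-peaked.
Type 4 (peak C at position 5): ranking walks positions 5-4-3-2-1, expanding outward from the peak — single-peaked.
Type 5 (peak E at position 2): ranking walks positions 2-1-3-4-5, expanding outward from the peak — single-peaked.
Type 6 (peak B at position 3): ranking walks positions 3-4-2-5-1, expanding outward from the peak — single-peaked.
Every ranking is single-peaked on this axis.

yes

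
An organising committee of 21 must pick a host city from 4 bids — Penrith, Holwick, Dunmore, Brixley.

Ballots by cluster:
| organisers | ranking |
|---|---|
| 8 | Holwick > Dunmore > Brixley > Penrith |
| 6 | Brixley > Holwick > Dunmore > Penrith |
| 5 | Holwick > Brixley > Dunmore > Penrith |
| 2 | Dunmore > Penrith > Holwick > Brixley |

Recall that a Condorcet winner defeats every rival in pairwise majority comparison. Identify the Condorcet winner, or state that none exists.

Check each pair by majority over 21 ballots:
Penrith vs Holwick: Penrith is ranked higher on 2 ballots, Holwick on 19. Holwick wins 19–2.
Penrith vs Dunmore: Penrith preferred on 0 ballots; Dunmore wins 21–0.
Penrith vs Brixley: Penrith is ranked higher on 2 ballots, Brixley on 19. Brixley wins 19–2.
Holwick vs Dunmore: 19 to 2, Holwick.
Holwick vs Brixley: 15 to 6, Holwick.
Dunmore vs Brixley: Dunmore preferred on 8+2 = 10 ballots; Brixley wins 11–10.
Holwick beats each of Penrith, Dunmore, Brixley — Holwick is the Condorcet winner.

Holwick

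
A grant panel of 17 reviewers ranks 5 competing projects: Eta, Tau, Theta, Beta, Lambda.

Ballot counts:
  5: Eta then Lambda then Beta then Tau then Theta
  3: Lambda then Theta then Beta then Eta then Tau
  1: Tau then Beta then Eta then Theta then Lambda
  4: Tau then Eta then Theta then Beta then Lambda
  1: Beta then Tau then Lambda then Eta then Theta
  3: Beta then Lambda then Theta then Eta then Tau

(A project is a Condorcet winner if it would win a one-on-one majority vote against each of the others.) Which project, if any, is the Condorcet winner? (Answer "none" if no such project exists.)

Eta

Head-to-head results (17 reviewers):
Eta vs Tau: Eta, 11–6.
Eta vs Theta: Eta, 11–6.
Eta vs Beta: Eta wins 9–8.
Eta vs Lambda: Eta, 10–7.
Tau–Theta: Tau 11–6.
Tau vs Beta: Beta wins 12–5.
Tau vs Lambda: Lambda, 11–6.
Theta–Beta: Beta 10–7.
Theta vs Lambda: Lambda, 12–5.
Beta vs Lambda: Beta wins 9–8.
Only Eta has no losses; Eta is the Condorcet winner.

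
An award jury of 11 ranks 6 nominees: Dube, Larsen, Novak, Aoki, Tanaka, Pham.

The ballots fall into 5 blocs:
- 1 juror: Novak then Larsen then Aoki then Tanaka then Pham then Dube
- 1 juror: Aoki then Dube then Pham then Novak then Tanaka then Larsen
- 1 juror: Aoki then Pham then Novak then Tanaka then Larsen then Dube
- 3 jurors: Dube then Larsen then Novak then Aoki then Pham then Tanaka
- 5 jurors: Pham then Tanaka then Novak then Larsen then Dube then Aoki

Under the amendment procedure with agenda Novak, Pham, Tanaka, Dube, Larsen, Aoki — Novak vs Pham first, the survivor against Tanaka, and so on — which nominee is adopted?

Round 1: Novak vs Pham — 4–7, Pham advances.
Round 2: Pham vs Tanaka — 10–1, Pham advances.
Round 3: Pham vs Dube — 7–4, Pham advances.
Round 4: Pham vs Larsen — 7–4, Pham advances.
Round 5: Pham vs Aoki — 5–6, Aoki advances.
The agenda winner is Aoki.

Aoki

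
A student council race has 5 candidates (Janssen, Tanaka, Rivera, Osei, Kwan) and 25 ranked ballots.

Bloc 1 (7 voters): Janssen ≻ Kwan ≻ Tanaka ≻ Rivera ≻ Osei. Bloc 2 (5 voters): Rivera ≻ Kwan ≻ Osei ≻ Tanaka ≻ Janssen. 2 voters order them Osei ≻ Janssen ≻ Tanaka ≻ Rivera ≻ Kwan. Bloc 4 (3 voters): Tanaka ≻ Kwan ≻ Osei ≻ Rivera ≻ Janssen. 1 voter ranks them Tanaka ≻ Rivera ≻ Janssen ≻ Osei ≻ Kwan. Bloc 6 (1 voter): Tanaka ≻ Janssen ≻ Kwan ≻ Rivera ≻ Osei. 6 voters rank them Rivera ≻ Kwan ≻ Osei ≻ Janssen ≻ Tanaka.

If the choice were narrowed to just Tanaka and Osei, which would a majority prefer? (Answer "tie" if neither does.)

Osei

Ballots ranking Tanaka above Osei: 7 + 3 + 1 + 1 = 12.
Ballots ranking Osei above Tanaka: 25 − 12 = 13.
Osei wins the head-to-head 13–12.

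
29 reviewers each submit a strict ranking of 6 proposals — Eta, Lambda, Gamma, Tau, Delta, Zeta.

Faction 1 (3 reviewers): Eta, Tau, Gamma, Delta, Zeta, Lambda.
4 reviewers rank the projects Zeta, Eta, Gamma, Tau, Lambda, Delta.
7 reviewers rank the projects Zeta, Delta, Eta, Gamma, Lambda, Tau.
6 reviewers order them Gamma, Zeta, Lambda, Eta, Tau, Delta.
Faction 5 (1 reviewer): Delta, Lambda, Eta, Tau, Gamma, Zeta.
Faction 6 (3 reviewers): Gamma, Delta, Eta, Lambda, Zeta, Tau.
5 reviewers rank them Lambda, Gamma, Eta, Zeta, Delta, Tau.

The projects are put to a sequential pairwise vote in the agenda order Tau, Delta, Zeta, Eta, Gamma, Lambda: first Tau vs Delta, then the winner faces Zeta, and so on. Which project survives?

Gamma

Round 1: Tau vs Delta — 13–16, Delta advances.
Round 2: Delta vs Zeta — 7–22, Zeta advances.
Round 3: Zeta vs Eta — 17–12, Zeta advances.
Round 4: Zeta vs Gamma — 11–18, Gamma advances.
Round 5: Gamma vs Lambda — 23–6, Gamma advances.
Gamma survives the agenda.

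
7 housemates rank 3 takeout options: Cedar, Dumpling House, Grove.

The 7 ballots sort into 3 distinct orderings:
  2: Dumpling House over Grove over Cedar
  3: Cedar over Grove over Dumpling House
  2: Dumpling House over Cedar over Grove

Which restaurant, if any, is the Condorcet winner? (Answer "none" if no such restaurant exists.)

Dumpling House

Pairwise majorities:
Cedar vs Dumpling House: Cedar preferred on 3 ballots; Dumpling House wins 4–3.
Cedar vs Grove: Cedar preferred on 3+2 = 5 ballots; Cedar wins 5–2.
Dumpling House vs Grove: 2+2 = 4 for Dumpling House, 3 for Grove — Dumpling House by 4–3.
Dumpling House beats each of Cedar, Grove — Dumpling House is the Condorcet winner.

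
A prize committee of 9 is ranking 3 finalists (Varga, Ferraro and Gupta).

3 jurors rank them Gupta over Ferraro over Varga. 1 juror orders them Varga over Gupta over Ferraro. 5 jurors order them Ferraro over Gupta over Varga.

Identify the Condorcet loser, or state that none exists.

Varga

Pairwise majorities:
Varga vs Ferraro: Varga preferred on 1 ballot; Ferraro wins 8–1.
Varga–Gupta: Gupta 8–1.
Ferraro vs Gupta: 5 for Ferraro, 4 for Gupta — Ferraro by 5–4.
Varga is beaten in every head-to-head and is the Condorcet loser.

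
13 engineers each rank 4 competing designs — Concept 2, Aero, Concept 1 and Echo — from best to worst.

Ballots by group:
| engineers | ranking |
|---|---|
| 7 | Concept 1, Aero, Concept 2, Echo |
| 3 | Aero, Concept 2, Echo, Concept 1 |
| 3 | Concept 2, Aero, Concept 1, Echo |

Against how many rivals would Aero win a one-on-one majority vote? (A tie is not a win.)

Aero against each rival (13 engineers):
Aero vs Concept 2: 10 to 3, Aero.
Aero vs Concept 1: Concept 1 wins 7–6.
Aero vs Echo: Aero wins 13–0.
Aero beats Concept 2, Echo; loses to Concept 1 — 2 pairwise wins.

2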